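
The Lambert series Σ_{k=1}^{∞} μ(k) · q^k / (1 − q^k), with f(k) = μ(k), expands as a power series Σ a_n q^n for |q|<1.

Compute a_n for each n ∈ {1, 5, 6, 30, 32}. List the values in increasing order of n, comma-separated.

d|1:{1}  Σμ=1=1
q^5  k|5↦μ(k): 1:1 5:-1  a_5=0
n=6: 1·6 2·3 3·2 6·1  μ→[1+(-1)+(-1)+1]=0
n=30: 30·1 15·2 10·3 6·5 5·6 3·10 2·15 1·30  μ→[(-1)+1+1+1+(-1)+(-1)+(-1)+1]=0
q^32  k|32↦μ(k): 1:1 2:-1 4:0 8:0 16:0 32:0  a_32=0

1, 0, 0, 0, 0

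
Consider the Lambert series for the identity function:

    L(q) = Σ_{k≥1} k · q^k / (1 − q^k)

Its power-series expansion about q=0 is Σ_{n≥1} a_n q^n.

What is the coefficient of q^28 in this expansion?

n=28: 28·1 14·2 7·4 4·7 2·14 1·28  f→[28+14+7+4+2+1]=56

a_28 = 56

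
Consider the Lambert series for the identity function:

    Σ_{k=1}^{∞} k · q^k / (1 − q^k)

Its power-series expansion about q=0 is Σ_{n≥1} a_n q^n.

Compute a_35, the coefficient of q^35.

a_35 = 48

[q^35] f(1)=1,f(5)=5,f(7)=7,f(35)=35 ⇒ 48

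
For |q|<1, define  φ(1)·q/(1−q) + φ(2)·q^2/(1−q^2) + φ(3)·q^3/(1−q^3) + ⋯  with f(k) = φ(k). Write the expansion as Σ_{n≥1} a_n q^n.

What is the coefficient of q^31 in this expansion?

d|31:{1,31}  Σφ=1+30=31

a_31 = 31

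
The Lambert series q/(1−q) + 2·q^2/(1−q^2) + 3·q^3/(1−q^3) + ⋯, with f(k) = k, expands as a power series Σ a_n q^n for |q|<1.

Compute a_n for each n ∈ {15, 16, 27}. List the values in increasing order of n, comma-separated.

24, 31, 40

q^15  k|15↦f(k): 15:15 5:5 3:3 1:1  a_15=24
d|16:{1,2,4,8,16}  Σf=1+2+4+8+16=31
q^27  k|27↦f(k): 27:27 9:9 3:3 1:1  a_27=40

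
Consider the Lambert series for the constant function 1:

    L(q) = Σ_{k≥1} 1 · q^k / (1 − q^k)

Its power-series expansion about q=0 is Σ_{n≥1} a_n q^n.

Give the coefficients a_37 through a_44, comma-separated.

[q^37] f(1)=1,f(37)=1 ⇒ 2
q^38  k|38↦f(k): 1:1 2:1 19:1 38:1  a_38=4
[q^39] f(1)=1,f(3)=1,f(13)=1,f(39)=1 ⇒ 4
n=40: 40·1 20·2 10·4 8·5 5·8 4·10 2·20 1·40  f→[1+1+1+1+1+1+1+1]=8
q^41  k|41↦f(k): 41:1 1:1  a_41=2
[q^42] f(1)=1,f(2)=1,f(3)=1,f(6)=1,f(7)=1,f(14)=1,f(21)=1,f(42)=1 ⇒ 8
d|43:{43,1}  Σf=1+1=2
q^44  k|44↦f(k): 44:1 22:1 11:1 4:1 2:1 1:1  a_44=6

2, 4, 4, 8, 2, 8, 2, 6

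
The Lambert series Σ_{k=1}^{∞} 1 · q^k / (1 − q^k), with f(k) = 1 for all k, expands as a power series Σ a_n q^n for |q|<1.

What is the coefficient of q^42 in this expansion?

a_42 = 8

d|42:{42,21,14,7,6,3,2,1}  Σf=1+1+1+1+1+1+1+1=8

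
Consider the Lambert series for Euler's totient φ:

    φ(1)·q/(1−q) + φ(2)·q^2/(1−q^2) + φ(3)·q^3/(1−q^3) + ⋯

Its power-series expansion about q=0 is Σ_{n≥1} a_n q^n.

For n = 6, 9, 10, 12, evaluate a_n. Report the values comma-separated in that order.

[q^6] φ(1)=1,φ(2)=1,φ(3)=2,φ(6)=2 ⇒ 6
[q^9] φ(9)=6,φ(3)=2,φ(1)=1 ⇒ 9
[q^10] φ(10)=4,φ(5)=4,φ(2)=1,φ(1)=1 ⇒ 10
d|12:{1,2,3,4,6,12}  Σφ=1+1+2+2+2+4=12

6, 9, 10, 12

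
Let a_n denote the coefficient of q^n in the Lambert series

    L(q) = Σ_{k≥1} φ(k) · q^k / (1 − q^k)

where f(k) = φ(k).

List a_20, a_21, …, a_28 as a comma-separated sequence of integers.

d|20:{1,2,4,5,10,20}  Σφ=1+1+2+4+4+8=20
d|21:{21,7,3,1}  Σφ=12+6+2+1=21
n=22: 22·1 11·2 2·11 1·22  φ→[10+10+1+1]=22
q^23  k|23↦φ(k): 1:1 23:22  a_23=23
n=24: 1·24 2·12 3·8 4·6 6·4 8·3 12·2 24·1  φ→[1+1+2+2+2+4+4+8]=24
q^25  k|25↦φ(k): 25:20 5:4 1:1  a_25=25
q^26  k|26↦φ(k): 1:1 2:1 13:12 26:12  a_26=26
n=27: 1·27 3·9 9·3 27·1  φ→[1+2+6+18]=27
n=28: 1·28 2·14 4·7 7·4 14·2 28·1  φ→[1+1+2+6+6+12]=28

20, 21, 22, 23, 24, 25, 26, 27, 28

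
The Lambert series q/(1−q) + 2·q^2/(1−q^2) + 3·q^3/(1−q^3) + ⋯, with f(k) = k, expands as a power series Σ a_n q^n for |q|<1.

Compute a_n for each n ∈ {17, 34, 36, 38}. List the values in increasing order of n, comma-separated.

q^17  k|17↦f(k): 1:1 17:17  a_17=18
n=34: 34·1 17·2 2·17 1·34  f→[34+17+2+1]=54
d|36:{36,18,12,9,6,4,3,2,1}  Σf=36+18+12+9+6+4+3+2+1=91
q^38  k|38↦f(k): 38:38 19:19 2:2 1:1  a_38=60

18, 54, 91, 60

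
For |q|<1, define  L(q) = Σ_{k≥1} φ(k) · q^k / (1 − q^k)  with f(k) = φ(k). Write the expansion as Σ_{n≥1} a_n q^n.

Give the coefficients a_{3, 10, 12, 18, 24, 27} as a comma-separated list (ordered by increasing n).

[q^3] φ(1)=1,φ(3)=2 ⇒ 3
n=10: 10·1 5·2 2·5 1·10  φ→[4+4+1+1]=10
[q^12] φ(12)=4,φ(6)=2,φ(4)=2,φ(3)=2,φ(2)=1,φ(1)=1 ⇒ 12
n=18: 18·1 9·2 6·3 3·6 2·9 1·18  φ→[6+6+2+2+1+1]=18
n=24: 1·24 2·12 3·8 4·6 6·4 8·3 12·2 24·1  φ→[1+1+2+2+2+4+4+8]=24
[q^27] φ(27)=18,φ(9)=6,φ(3)=2,φ(1)=1 ⇒ 27

3, 10, 12, 18, 24, 27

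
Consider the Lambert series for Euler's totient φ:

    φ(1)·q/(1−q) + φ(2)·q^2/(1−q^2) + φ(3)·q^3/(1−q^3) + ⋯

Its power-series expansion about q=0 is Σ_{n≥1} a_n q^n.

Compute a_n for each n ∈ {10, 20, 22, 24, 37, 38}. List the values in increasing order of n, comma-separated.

n=10: 1·10 2·5 5·2 10·1  φ→[1+1+4+4]=10
d|20:{20,10,5,4,2,1}  Σφ=8+4+4+2+1+1=20
q^22  k|22↦φ(k): 1:1 2:1 11:10 22:10  a_22=22
q^24  k|24↦φ(k): 24:8 12:4 8:4 6:2 4:2 3:2 2:1 1:1  a_24=24
n=37: 1·37 37·1  φ→[1+36]=37
q^38  k|38↦φ(k): 38:18 19:18 2:1 1:1  a_38=38

10, 20, 22, 24, 37, 38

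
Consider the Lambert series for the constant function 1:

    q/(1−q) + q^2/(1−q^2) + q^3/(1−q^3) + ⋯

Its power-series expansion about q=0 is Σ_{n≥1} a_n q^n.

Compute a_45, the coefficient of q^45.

d|45:{1,3,5,9,15,45}  Σf=1+1+1+1+1+1=6

a_45 = 6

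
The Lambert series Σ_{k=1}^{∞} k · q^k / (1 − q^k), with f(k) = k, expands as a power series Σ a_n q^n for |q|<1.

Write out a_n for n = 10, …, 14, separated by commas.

18, 12, 28, 14, 24

[q^10] f(10)=10,f(5)=5,f(2)=2,f(1)=1 ⇒ 18
d|11:{11,1}  Σf=11+1=12
q^12  k|12↦f(k): 12:12 6:6 4:4 3:3 2:2 1:1  a_12=28
[q^13] f(1)=1,f(13)=13 ⇒ 14
n=14: 14·1 7·2 2·7 1·14  f→[14+7+2+1]=24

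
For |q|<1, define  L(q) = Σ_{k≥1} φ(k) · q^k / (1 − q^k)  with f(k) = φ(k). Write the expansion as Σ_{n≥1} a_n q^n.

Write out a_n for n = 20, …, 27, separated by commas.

d|20:{20,10,5,4,2,1}  Σφ=8+4+4+2+1+1=20
d|21:{21,7,3,1}  Σφ=12+6+2+1=21
q^22  k|22↦φ(k): 22:10 11:10 2:1 1:1  a_22=22
q^23  k|23↦φ(k): 1:1 23:22  a_23=23
[q^24] φ(1)=1,φ(2)=1,φ(3)=2,φ(4)=2,φ(6)=2,φ(8)=4,φ(12)=4,φ(24)=8 ⇒ 24
n=25: 25·1 5·5 1·25  φ→[20+4+1]=25
d|26:{1,2,13,26}  Σφ=1+1+12+12=26
[q^27] φ(1)=1,φ(3)=2,φ(9)=6,φ(27)=18 ⇒ 27

20, 21, 22, 23, 24, 25, 26, 27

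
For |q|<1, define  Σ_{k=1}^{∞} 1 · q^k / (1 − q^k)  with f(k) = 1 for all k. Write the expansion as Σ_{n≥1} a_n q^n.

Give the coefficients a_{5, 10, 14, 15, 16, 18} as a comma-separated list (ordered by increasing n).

d|5:{5,1}  Σf=1+1=2
d|10:{10,5,2,1}  Σf=1+1+1+1=4
n=14: 14·1 7·2 2·7 1·14  f→[1+1+1+1]=4
q^15  k|15↦f(k): 1:1 3:1 5:1 15:1  a_15=4
d|16:{1,2,4,8,16}  Σf=1+1+1+1+1=5
q^18  k|18↦f(k): 1:1 2:1 3:1 6:1 9:1 18:1  a_18=6

2, 4, 4, 4, 5, 6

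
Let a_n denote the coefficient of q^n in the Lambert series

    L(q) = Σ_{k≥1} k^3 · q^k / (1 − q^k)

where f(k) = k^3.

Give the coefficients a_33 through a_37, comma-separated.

37296, 44226, 43344, 55261, 50654

d|33:{33,11,3,1}  Σf=35937+1331+27+1=37296
d|34:{1,2,17,34}  Σf=1+8+4913+39304=44226
q^35  k|35↦f(k): 1:1 5:125 7:343 35:42875  a_35=43344
[q^36] f(36)=46656,f(18)=5832,f(12)=1728,f(9)=729,f(6)=216,f(4)=64,f(3)=27,f(2)=8,f(1)=1 ⇒ 55261
d|37:{1,37}  Σf=1+50653=50654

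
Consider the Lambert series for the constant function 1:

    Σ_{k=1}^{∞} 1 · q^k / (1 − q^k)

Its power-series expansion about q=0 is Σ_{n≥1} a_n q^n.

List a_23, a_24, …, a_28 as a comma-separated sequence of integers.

2, 8, 3, 4, 4, 6

d|23:{23,1}  Σf=1+1=2
q^24  k|24↦f(k): 1:1 2:1 3:1 4:1 6:1 8:1 12:1 24:1  a_24=8
[q^25] f(1)=1,f(5)=1,f(25)=1 ⇒ 3
d|26:{1,2,13,26}  Σf=1+1+1+1=4
q^27  k|27↦f(k): 1:1 3:1 9:1 27:1  a_27=4
d|28:{28,14,7,4,2,1}  Σf=1+1+1+1+1+1=6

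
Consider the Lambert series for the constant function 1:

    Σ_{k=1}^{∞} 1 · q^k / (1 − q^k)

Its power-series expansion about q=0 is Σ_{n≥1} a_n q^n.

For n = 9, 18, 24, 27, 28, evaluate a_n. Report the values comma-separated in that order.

3, 6, 8, 4, 6

[q^9] f(9)=1,f(3)=1,f(1)=1 ⇒ 3
q^18  k|18↦f(k): 1:1 2:1 3:1 6:1 9:1 18:1  a_18=6
n=24: 1·24 2·12 3·8 4·6 6·4 8·3 12·2 24·1  f→[1+1+1+1+1+1+1+1]=8
q^27  k|27↦f(k): 27:1 9:1 3:1 1:1  a_27=4
q^28  k|28↦f(k): 1:1 2:1 4:1 7:1 14:1 28:1  a_28=6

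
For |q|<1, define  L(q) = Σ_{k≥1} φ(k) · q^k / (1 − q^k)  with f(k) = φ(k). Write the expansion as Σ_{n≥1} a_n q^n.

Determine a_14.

n=14: 1·14 2·7 7·2 14·1  φ→[1+1+6+6]=14

a_14 = 14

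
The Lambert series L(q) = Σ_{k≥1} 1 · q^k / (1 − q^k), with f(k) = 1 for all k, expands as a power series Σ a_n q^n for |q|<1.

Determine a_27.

[q^27] f(1)=1,f(3)=1,f(9)=1,f(27)=1 ⇒ 4

a_27 = 4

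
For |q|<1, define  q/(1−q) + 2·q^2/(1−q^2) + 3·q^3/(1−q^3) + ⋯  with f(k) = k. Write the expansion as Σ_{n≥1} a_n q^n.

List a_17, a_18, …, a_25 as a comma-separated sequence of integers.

d|17:{17,1}  Σf=17+1=18
[q^18] f(18)=18,f(9)=9,f(6)=6,f(3)=3,f(2)=2,f(1)=1 ⇒ 39
[q^19] f(19)=19,f(1)=1 ⇒ 20
q^20  k|20↦f(k): 20:20 10:10 5:5 4:4 2:2 1:1  a_20=42
d|21:{21,7,3,1}  Σf=21+7+3+1=32
n=22: 1·22 2·11 11·2 22·1  f→[1+2+11+22]=36
q^23  k|23↦f(k): 23:23 1:1  a_23=24
n=24: 24·1 12·2 8·3 6·4 4·6 3·8 2·12 1·24  f→[24+12+8+6+4+3+2+1]=60
d|25:{25,5,1}  Σf=25+5+1=31

18, 39, 20, 42, 32, 36, 24, 60, 31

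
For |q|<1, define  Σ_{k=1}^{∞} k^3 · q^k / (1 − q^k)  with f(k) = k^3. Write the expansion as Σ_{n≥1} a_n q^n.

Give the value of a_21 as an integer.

a_21 = 9632

[q^21] f(21)=9261,f(7)=343,f(3)=27,f(1)=1 ⇒ 9632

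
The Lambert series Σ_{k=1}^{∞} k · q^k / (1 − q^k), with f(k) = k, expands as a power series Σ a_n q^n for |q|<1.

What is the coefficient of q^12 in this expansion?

a_12 = 28

[q^12] f(1)=1,f(2)=2,f(3)=3,f(4)=4,f(6)=6,f(12)=12 ⇒ 28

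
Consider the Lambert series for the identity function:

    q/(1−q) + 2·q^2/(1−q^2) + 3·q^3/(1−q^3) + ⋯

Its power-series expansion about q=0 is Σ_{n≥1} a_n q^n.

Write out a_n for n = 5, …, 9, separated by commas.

6, 12, 8, 15, 13

q^5  k|5↦f(k): 1:1 5:5  a_5=6
n=6: 1·6 2·3 3·2 6·1  f→[1+2+3+6]=12
[q^7] f(1)=1,f(7)=7 ⇒ 8
n=8: 8·1 4·2 2·4 1·8  f→[8+4+2+1]=15
[q^9] f(9)=9,f(3)=3,f(1)=1 ⇒ 13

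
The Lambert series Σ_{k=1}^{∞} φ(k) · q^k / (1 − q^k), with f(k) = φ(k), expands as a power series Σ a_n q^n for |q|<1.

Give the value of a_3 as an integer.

q^3  k|3↦φ(k): 1:1 3:2  a_3=3

a_3 = 3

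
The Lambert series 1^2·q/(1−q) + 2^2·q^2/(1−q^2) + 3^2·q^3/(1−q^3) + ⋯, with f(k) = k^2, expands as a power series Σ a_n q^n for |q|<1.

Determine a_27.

d|27:{27,9,3,1}  Σf=729+81+9+1=820

a_27 = 820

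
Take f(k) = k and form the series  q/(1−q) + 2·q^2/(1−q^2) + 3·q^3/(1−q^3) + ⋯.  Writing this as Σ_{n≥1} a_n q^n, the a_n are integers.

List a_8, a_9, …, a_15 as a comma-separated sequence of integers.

15, 13, 18, 12, 28, 14, 24, 24

n=8: 1·8 2·4 4·2 8·1  f→[1+2+4+8]=15
n=9: 1·9 3·3 9·1  f→[1+3+9]=13
n=10: 10·1 5·2 2·5 1·10  f→[10+5+2+1]=18
d|11:{1,11}  Σf=1+11=12
n=12: 1·12 2·6 3·4 4·3 6·2 12·1  f→[1+2+3+4+6+12]=28
n=13: 13·1 1·13  f→[13+1]=14
q^14  k|14↦f(k): 1:1 2:2 7:7 14:14  a_14=24
n=15: 1·15 3·5 5·3 15·1  f→[1+3+5+15]=24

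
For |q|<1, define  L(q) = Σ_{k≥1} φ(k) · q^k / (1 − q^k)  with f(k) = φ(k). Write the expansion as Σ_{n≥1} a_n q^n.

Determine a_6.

d|6:{1,2,3,6}  Σφ=1+1+2+2=6

a_6 = 6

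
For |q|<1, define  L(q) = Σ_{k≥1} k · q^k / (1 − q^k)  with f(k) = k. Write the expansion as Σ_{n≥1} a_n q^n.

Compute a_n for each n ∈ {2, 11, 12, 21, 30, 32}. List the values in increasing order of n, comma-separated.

d|2:{1,2}  Σf=1+2=3
d|11:{11,1}  Σf=11+1=12
d|12:{12,6,4,3,2,1}  Σf=12+6+4+3+2+1=28
d|21:{21,7,3,1}  Σf=21+7+3+1=32
n=30: 1·30 2·15 3·10 5·6 6·5 10·3 15·2 30·1  f→[1+2+3+5+6+10+15+30]=72
q^32  k|32↦f(k): 1:1 2:2 4:4 8:8 16:16 32:32  a_32=63

3, 12, 28, 32, 72, 63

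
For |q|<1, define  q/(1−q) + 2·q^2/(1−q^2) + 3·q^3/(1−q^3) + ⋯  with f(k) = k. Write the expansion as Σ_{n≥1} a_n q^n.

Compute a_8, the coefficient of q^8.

d|8:{8,4,2,1}  Σf=8+4+2+1=15

a_8 = 15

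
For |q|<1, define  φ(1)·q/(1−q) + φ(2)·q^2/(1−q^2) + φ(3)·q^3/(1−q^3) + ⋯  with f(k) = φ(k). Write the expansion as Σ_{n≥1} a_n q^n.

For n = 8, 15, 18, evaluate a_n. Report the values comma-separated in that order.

q^8  k|8↦φ(k): 8:4 4:2 2:1 1:1  a_8=8
q^15  k|15↦φ(k): 1:1 3:2 5:4 15:8  a_15=15
[q^18] φ(18)=6,φ(9)=6,φ(6)=2,φ(3)=2,φ(2)=1,φ(1)=1 ⇒ 18

8, 15, 18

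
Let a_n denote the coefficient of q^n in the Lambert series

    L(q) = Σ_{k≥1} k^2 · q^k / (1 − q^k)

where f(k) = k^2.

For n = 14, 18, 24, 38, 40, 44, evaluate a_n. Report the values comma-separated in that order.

[q^14] f(1)=1,f(2)=4,f(7)=49,f(14)=196 ⇒ 250
n=18: 18·1 9·2 6·3 3·6 2·9 1·18  f→[324+81+36+9+4+1]=455
d|24:{24,12,8,6,4,3,2,1}  Σf=576+144+64+36+16+9+4+1=850
n=38: 38·1 19·2 2·19 1·38  f→[1444+361+4+1]=1810
q^40  k|40↦f(k): 1:1 2:4 4:16 5:25 8:64 10:100 20:400 40:1600  a_40=2210
[q^44] f(44)=1936,f(22)=484,f(11)=121,f(4)=16,f(2)=4,f(1)=1 ⇒ 2562

250, 455, 850, 1810, 2210, 2562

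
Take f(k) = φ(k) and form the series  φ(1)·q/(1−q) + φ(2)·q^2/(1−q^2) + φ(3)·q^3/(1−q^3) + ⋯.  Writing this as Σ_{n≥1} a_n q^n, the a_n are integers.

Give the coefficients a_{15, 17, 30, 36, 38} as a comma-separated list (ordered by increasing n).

d|15:{15,5,3,1}  Σφ=8+4+2+1=15
d|17:{1,17}  Σφ=1+16=17
q^30  k|30↦φ(k): 30:8 15:8 10:4 6:2 5:4 3:2 2:1 1:1  a_30=30
[q^36] φ(36)=12,φ(18)=6,φ(12)=4,φ(9)=6,φ(6)=2,φ(4)=2,φ(3)=2,φ(2)=1,φ(1)=1 ⇒ 36
[q^38] φ(1)=1,φ(2)=1,φ(19)=18,φ(38)=18 ⇒ 38

15, 17, 30, 36, 38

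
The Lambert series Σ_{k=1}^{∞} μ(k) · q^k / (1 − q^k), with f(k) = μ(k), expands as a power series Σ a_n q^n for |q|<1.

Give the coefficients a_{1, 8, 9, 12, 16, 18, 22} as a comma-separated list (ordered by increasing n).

d|1:{1}  Σμ=1=1
q^8  k|8↦μ(k): 8:0 4:0 2:-1 1:1  a_8=0
q^9  k|9↦μ(k): 9:0 3:-1 1:1  a_9=0
q^12  k|12↦μ(k): 1:1 2:-1 3:-1 4:0 6:1 12:0  a_12=0
n=16: 16·1 8·2 4·4 2·8 1·16  μ→[0+0+0+(-1)+1]=0
d|18:{18,9,6,3,2,1}  Σμ=0+0+1+(-1)+(-1)+1=0
q^22  k|22↦μ(k): 1:1 2:-1 11:-1 22:1  a_22=0

1, 0, 0, 0, 0, 0, 0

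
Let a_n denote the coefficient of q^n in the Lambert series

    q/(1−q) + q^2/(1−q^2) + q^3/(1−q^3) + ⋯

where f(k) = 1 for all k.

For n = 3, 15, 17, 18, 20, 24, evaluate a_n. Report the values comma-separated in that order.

n=3: 1·3 3·1  f→[1+1]=2
d|15:{15,5,3,1}  Σf=1+1+1+1=4
n=17: 17·1 1·17  f→[1+1]=2
n=18: 18·1 9·2 6·3 3·6 2·9 1·18  f→[1+1+1+1+1+1]=6
d|20:{20,10,5,4,2,1}  Σf=1+1+1+1+1+1=6
q^24  k|24↦f(k): 24:1 12:1 8:1 6:1 4:1 3:1 2:1 1:1  a_24=8

2, 4, 2, 6, 6, 8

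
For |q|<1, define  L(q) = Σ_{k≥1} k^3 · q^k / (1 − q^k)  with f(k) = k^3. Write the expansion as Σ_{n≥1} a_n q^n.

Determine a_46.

n=46: 1·46 2·23 23·2 46·1  f→[1+8+12167+97336]=109512

a_46 = 109512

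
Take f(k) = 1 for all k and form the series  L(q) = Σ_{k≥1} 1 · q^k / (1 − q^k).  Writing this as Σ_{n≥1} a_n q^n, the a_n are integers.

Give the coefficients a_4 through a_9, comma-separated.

q^4  k|4↦f(k): 4:1 2:1 1:1  a_4=3
[q^5] f(1)=1,f(5)=1 ⇒ 2
q^6  k|6↦f(k): 6:1 3:1 2:1 1:1  a_6=4
d|7:{1,7}  Σf=1+1=2
[q^8] f(1)=1,f(2)=1,f(4)=1,f(8)=1 ⇒ 4
d|9:{1,3,9}  Σf=1+1+1=3

3, 2, 4, 2, 4, 3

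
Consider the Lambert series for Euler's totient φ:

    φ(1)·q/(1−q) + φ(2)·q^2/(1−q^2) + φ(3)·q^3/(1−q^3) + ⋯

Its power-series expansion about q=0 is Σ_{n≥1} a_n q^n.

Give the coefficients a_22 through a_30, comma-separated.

[q^22] φ(22)=10,φ(11)=10,φ(2)=1,φ(1)=1 ⇒ 22
[q^23] φ(23)=22,φ(1)=1 ⇒ 23
n=24: 24·1 12·2 8·3 6·4 4·6 3·8 2·12 1·24  φ→[8+4+4+2+2+2+1+1]=24
n=25: 25·1 5·5 1·25  φ→[20+4+1]=25
q^26  k|26↦φ(k): 1:1 2:1 13:12 26:12  a_26=26
d|27:{27,9,3,1}  Σφ=18+6+2+1=27
n=28: 28·1 14·2 7·4 4·7 2·14 1·28  φ→[12+6+6+2+1+1]=28
[q^29] φ(29)=28,φ(1)=1 ⇒ 29
[q^30] φ(1)=1,φ(2)=1,φ(3)=2,φ(5)=4,φ(6)=2,φ(10)=4,φ(15)=8,φ(30)=8 ⇒ 30

22, 23, 24, 25, 26, 27, 28, 29, 30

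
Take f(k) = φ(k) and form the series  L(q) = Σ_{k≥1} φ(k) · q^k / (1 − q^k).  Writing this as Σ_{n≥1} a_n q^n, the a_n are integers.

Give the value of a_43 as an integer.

q^43  k|43↦φ(k): 1:1 43:42  a_43=43

a_43 = 43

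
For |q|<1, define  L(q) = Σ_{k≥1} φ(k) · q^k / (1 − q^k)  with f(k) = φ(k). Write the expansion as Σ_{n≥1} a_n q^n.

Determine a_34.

n=34: 34·1 17·2 2·17 1·34  φ→[16+16+1+1]=34

a_34 = 34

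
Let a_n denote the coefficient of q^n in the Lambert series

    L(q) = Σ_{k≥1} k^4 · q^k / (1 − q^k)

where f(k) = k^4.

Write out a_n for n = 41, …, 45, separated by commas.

2825762, 3348388, 3418802, 3997266, 4158518

q^41  k|41↦f(k): 1:1 41:2825761  a_41=2825762
q^42  k|42↦f(k): 1:1 2:16 3:81 6:1296 7:2401 14:38416 21:194481 42:3111696  a_42=3348388
[q^43] f(43)=3418801,f(1)=1 ⇒ 3418802
[q^44] f(1)=1,f(2)=16,f(4)=256,f(11)=14641,f(22)=234256,f(44)=3748096 ⇒ 3997266
d|45:{45,15,9,5,3,1}  Σf=4100625+50625+6561+625+81+1=4158518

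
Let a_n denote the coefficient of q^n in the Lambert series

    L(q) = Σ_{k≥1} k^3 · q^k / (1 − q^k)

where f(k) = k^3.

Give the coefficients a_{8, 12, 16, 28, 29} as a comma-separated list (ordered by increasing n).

585, 2044, 4681, 25112, 24390

d|8:{1,2,4,8}  Σf=1+8+64+512=585
n=12: 12·1 6·2 4·3 3·4 2·6 1·12  f→[1728+216+64+27+8+1]=2044
q^16  k|16↦f(k): 16:4096 8:512 4:64 2:8 1:1  a_16=4681
[q^28] f(1)=1,f(2)=8,f(4)=64,f(7)=343,f(14)=2744,f(28)=21952 ⇒ 25112
d|29:{1,29}  Σf=1+24389=24390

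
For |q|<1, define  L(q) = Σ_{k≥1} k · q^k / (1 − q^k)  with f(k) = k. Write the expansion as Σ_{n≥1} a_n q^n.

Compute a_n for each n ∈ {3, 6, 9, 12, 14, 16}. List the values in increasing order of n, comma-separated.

[q^3] f(1)=1,f(3)=3 ⇒ 4
n=6: 6·1 3·2 2·3 1·6  f→[6+3+2+1]=12
n=9: 1·9 3·3 9·1  f→[1+3+9]=13
n=12: 12·1 6·2 4·3 3·4 2·6 1·12  f→[12+6+4+3+2+1]=28
q^14  k|14↦f(k): 1:1 2:2 7:7 14:14  a_14=24
q^16  k|16↦f(k): 1:1 2:2 4:4 8:8 16:16  a_16=31

4, 12, 13, 28, 24, 31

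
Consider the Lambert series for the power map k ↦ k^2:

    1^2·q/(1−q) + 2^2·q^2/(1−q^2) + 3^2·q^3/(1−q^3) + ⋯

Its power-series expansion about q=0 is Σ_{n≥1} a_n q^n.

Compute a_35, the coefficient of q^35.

a_35 = 1300

n=35: 1·35 5·7 7·5 35·1  f→[1+25+49+1225]=1300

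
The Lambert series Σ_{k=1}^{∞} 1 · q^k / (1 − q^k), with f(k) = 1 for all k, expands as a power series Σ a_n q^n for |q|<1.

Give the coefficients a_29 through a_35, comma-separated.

q^29  k|29↦f(k): 29:1 1:1  a_29=2
[q^30] f(30)=1,f(15)=1,f(10)=1,f(6)=1,f(5)=1,f(3)=1,f(2)=1,f(1)=1 ⇒ 8
[q^31] f(1)=1,f(31)=1 ⇒ 2
d|32:{1,2,4,8,16,32}  Σf=1+1+1+1+1+1=6
n=33: 33·1 11·3 3·11 1·33  f→[1+1+1+1]=4
q^34  k|34↦f(k): 34:1 17:1 2:1 1:1  a_34=4
d|35:{1,5,7,35}  Σf=1+1+1+1=4

2, 8, 2, 6, 4, 4, 4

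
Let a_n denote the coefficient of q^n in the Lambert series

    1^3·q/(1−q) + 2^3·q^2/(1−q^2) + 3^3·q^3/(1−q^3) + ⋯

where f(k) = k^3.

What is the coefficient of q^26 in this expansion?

[q^26] f(26)=17576,f(13)=2197,f(2)=8,f(1)=1 ⇒ 19782

a_26 = 19782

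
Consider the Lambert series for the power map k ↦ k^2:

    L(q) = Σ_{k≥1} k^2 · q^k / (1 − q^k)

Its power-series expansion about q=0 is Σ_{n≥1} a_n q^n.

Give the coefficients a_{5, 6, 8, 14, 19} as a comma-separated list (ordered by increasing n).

26, 50, 85, 250, 362

d|5:{5,1}  Σf=25+1=26
n=6: 1·6 2·3 3·2 6·1  f→[1+4+9+36]=50
d|8:{8,4,2,1}  Σf=64+16+4+1=85
n=14: 14·1 7·2 2·7 1·14  f→[196+49+4+1]=250
d|19:{1,19}  Σf=1+361=362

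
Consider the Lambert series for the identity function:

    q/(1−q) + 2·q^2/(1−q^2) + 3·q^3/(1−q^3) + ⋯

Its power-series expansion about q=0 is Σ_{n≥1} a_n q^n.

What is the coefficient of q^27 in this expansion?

a_27 = 40

q^27  k|27↦f(k): 1:1 3:3 9:9 27:27  a_27=40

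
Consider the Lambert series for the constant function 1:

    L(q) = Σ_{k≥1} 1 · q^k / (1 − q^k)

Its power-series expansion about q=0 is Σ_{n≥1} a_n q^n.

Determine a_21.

a_21 = 4

d|21:{1,3,7,21}  Σf=1+1+1+1=4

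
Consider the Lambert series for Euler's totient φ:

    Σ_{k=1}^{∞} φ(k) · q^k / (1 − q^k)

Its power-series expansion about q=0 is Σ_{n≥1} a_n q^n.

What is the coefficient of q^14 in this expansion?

q^14  k|14↦φ(k): 1:1 2:1 7:6 14:6  a_14=14

a_14 = 14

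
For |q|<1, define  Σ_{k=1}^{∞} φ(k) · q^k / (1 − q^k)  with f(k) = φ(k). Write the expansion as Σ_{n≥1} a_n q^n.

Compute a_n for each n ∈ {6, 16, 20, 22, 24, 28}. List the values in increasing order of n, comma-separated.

n=6: 1·6 2·3 3·2 6·1  φ→[1+1+2+2]=6
q^16  k|16↦φ(k): 16:8 8:4 4:2 2:1 1:1  a_16=16
n=20: 1·20 2·10 4·5 5·4 10·2 20·1  φ→[1+1+2+4+4+8]=20
q^22  k|22↦φ(k): 1:1 2:1 11:10 22:10  a_22=22
n=24: 24·1 12·2 8·3 6·4 4·6 3·8 2·12 1·24  φ→[8+4+4+2+2+2+1+1]=24
d|28:{28,14,7,4,2,1}  Σφ=12+6+6+2+1+1=28

6, 16, 20, 22, 24, 28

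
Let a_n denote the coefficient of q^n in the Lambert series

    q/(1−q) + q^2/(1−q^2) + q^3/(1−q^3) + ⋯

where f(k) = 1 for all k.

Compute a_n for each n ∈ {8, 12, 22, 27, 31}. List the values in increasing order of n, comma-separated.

q^8  k|8↦f(k): 8:1 4:1 2:1 1:1  a_8=4
d|12:{12,6,4,3,2,1}  Σf=1+1+1+1+1+1=6
q^22  k|22↦f(k): 1:1 2:1 11:1 22:1  a_22=4
[q^27] f(1)=1,f(3)=1,f(9)=1,f(27)=1 ⇒ 4
q^31  k|31↦f(k): 1:1 31:1  a_31=2

4, 6, 4, 4, 2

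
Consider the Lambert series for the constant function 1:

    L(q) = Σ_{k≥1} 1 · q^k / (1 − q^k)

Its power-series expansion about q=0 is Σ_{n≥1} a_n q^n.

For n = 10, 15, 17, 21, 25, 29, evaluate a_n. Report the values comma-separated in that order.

d|10:{10,5,2,1}  Σf=1+1+1+1=4
q^15  k|15↦f(k): 1:1 3:1 5:1 15:1  a_15=4
[q^17] f(1)=1,f(17)=1 ⇒ 2
[q^21] f(1)=1,f(3)=1,f(7)=1,f(21)=1 ⇒ 4
d|25:{25,5,1}  Σf=1+1+1=3
n=29: 1·29 29·1  f→[1+1]=2

4, 4, 2, 4, 3, 2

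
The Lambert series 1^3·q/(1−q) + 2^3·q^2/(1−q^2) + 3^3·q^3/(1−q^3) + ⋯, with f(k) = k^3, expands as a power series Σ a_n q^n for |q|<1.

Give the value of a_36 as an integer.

a_36 = 55261

d|36:{1,2,3,4,6,9,12,18,36}  Σf=1+8+27+64+216+729+1728+5832+46656=55261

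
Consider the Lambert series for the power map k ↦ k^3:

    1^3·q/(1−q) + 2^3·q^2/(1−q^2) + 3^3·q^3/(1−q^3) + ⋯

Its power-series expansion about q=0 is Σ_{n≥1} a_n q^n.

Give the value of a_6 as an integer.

a_6 = 252

d|6:{1,2,3,6}  Σf=1+8+27+216=252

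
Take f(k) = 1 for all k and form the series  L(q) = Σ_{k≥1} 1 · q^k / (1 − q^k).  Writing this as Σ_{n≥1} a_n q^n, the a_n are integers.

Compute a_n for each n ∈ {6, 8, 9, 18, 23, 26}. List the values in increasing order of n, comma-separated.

d|6:{1,2,3,6}  Σf=1+1+1+1=4
q^8  k|8↦f(k): 1:1 2:1 4:1 8:1  a_8=4
n=9: 1·9 3·3 9·1  f→[1+1+1]=3
n=18: 18·1 9·2 6·3 3·6 2·9 1·18  f→[1+1+1+1+1+1]=6
[q^23] f(1)=1,f(23)=1 ⇒ 2
q^26  k|26↦f(k): 26:1 13:1 2:1 1:1  a_26=4

4, 4, 3, 6, 2, 4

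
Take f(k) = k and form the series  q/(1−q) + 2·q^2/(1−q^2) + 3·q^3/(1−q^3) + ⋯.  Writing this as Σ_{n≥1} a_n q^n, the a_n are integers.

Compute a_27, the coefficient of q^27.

q^27  k|27↦f(k): 1:1 3:3 9:9 27:27  a_27=40

a_27 = 40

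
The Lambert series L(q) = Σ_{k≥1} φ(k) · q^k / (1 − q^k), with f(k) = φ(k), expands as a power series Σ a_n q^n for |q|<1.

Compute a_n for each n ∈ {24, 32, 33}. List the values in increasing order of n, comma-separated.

n=24: 1·24 2·12 3·8 4·6 6·4 8·3 12·2 24·1  φ→[1+1+2+2+2+4+4+8]=24
n=32: 1·32 2·16 4·8 8·4 16·2 32·1  φ→[1+1+2+4+8+16]=32
n=33: 1·33 3·11 11·3 33·1  φ→[1+2+10+20]=33

24, 32, 33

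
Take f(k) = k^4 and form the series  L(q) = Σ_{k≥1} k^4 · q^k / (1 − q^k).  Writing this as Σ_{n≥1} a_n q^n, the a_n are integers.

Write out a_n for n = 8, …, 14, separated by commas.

[q^8] f(8)=4096,f(4)=256,f(2)=16,f(1)=1 ⇒ 4369
n=9: 9·1 3·3 1·9  f→[6561+81+1]=6643
q^10  k|10↦f(k): 10:10000 5:625 2:16 1:1  a_10=10642
q^11  k|11↦f(k): 1:1 11:14641  a_11=14642
d|12:{12,6,4,3,2,1}  Σf=20736+1296+256+81+16+1=22386
d|13:{1,13}  Σf=1+28561=28562
[q^14] f(14)=38416,f(7)=2401,f(2)=16,f(1)=1 ⇒ 40834

4369, 6643, 10642, 14642, 22386, 28562, 40834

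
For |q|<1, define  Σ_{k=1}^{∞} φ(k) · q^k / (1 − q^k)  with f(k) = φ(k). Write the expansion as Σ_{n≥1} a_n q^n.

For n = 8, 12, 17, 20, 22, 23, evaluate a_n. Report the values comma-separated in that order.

[q^8] φ(1)=1,φ(2)=1,φ(4)=2,φ(8)=4 ⇒ 8
[q^12] φ(1)=1,φ(2)=1,φ(3)=2,φ(4)=2,φ(6)=2,φ(12)=4 ⇒ 12
d|17:{17,1}  Σφ=16+1=17
n=20: 1·20 2·10 4·5 5·4 10·2 20·1  φ→[1+1+2+4+4+8]=20
n=22: 1·22 2·11 11·2 22·1  φ→[1+1+10+10]=22
q^23  k|23↦φ(k): 23:22 1:1  a_23=23

8, 12, 17, 20, 22, 23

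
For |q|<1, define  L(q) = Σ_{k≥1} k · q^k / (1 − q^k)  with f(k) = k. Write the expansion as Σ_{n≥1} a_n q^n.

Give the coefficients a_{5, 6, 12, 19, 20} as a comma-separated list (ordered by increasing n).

[q^5] f(1)=1,f(5)=5 ⇒ 6
[q^6] f(6)=6,f(3)=3,f(2)=2,f(1)=1 ⇒ 12
[q^12] f(1)=1,f(2)=2,f(3)=3,f(4)=4,f(6)=6,f(12)=12 ⇒ 28
d|19:{1,19}  Σf=1+19=20
[q^20] f(1)=1,f(2)=2,f(4)=4,f(5)=5,f(10)=10,f(20)=20 ⇒ 42

6, 12, 28, 20, 42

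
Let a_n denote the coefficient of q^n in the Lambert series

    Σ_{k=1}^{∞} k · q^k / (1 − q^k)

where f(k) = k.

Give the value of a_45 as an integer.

a_45 = 78

q^45  k|45↦f(k): 45:45 15:15 9:9 5:5 3:3 1:1  a_45=78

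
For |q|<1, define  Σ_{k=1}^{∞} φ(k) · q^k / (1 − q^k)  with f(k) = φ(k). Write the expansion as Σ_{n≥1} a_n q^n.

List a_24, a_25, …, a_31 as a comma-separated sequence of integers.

d|24:{24,12,8,6,4,3,2,1}  Σφ=8+4+4+2+2+2+1+1=24
q^25  k|25↦φ(k): 1:1 5:4 25:20  a_25=25
q^26  k|26↦φ(k): 1:1 2:1 13:12 26:12  a_26=26
[q^27] φ(27)=18,φ(9)=6,φ(3)=2,φ(1)=1 ⇒ 27
n=28: 28·1 14·2 7·4 4·7 2·14 1·28  φ→[12+6+6+2+1+1]=28
n=29: 1·29 29·1  φ→[1+28]=29
q^30  k|30↦φ(k): 30:8 15:8 10:4 6:2 5:4 3:2 2:1 1:1  a_30=30
n=31: 1·31 31·1  φ→[1+30]=31

24, 25, 26, 27, 28, 29, 30, 31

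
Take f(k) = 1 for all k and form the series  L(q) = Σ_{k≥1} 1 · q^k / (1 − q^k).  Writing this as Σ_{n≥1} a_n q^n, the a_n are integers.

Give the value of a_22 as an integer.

[q^22] f(1)=1,f(2)=1,f(11)=1,f(22)=1 ⇒ 4

a_22 = 4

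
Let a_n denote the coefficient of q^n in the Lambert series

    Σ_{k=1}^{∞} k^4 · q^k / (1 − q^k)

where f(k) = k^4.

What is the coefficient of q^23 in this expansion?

a_23 = 279842

[q^23] f(1)=1,f(23)=279841 ⇒ 279842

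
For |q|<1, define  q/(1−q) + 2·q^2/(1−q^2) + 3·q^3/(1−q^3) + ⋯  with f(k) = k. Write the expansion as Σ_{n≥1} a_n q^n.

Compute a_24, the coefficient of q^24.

a_24 = 60

q^24  k|24↦f(k): 24:24 12:12 8:8 6:6 4:4 3:3 2:2 1:1  a_24=60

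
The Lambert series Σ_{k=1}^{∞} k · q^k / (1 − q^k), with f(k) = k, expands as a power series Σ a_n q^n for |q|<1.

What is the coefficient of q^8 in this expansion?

n=8: 1·8 2·4 4·2 8·1  f→[1+2+4+8]=15

a_8 = 15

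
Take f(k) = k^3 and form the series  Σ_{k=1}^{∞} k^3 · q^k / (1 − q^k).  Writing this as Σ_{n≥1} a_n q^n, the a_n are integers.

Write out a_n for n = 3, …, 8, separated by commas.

28, 73, 126, 252, 344, 585

n=3: 3·1 1·3  f→[27+1]=28
n=4: 4·1 2·2 1·4  f→[64+8+1]=73
d|5:{5,1}  Σf=125+1=126
q^6  k|6↦f(k): 1:1 2:8 3:27 6:216  a_6=252
q^7  k|7↦f(k): 1:1 7:343  a_7=344
q^8  k|8↦f(k): 1:1 2:8 4:64 8:512  a_8=585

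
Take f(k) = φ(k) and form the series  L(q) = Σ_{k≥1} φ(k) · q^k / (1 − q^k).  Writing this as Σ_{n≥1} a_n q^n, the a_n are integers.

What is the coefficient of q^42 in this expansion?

n=42: 1·42 2·21 3·14 6·7 7·6 14·3 21·2 42·1  φ→[1+1+2+2+6+6+12+12]=42

a_42 = 42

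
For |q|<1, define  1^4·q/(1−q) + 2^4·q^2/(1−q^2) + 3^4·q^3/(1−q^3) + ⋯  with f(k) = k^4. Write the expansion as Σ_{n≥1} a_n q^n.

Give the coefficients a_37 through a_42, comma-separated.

1874162, 2215474, 2342084, 2734994, 2825762, 3348388

d|37:{1,37}  Σf=1+1874161=1874162
n=38: 38·1 19·2 2·19 1·38  f→[2085136+130321+16+1]=2215474
[q^39] f(39)=2313441,f(13)=28561,f(3)=81,f(1)=1 ⇒ 2342084
q^40  k|40↦f(k): 40:2560000 20:160000 10:10000 8:4096 5:625 4:256 2:16 1:1  a_40=2734994
n=41: 41·1 1·41  f→[2825761+1]=2825762
d|42:{42,21,14,7,6,3,2,1}  Σf=3111696+194481+38416+2401+1296+81+16+1=3348388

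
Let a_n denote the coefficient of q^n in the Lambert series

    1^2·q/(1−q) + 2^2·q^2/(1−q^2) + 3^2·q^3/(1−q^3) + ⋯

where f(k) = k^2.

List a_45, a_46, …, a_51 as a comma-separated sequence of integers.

2366, 2650, 2210, 3410, 2451, 3255, 2900

n=45: 45·1 15·3 9·5 5·9 3·15 1·45  f→[2025+225+81+25+9+1]=2366
d|46:{1,2,23,46}  Σf=1+4+529+2116=2650
d|47:{47,1}  Σf=2209+1=2210
n=48: 48·1 24·2 16·3 12·4 8·6 6·8 4·12 3·16 2·24 1·48  f→[2304+576+256+144+64+36+16+9+4+1]=3410
[q^49] f(49)=2401,f(7)=49,f(1)=1 ⇒ 2451
d|50:{1,2,5,10,25,50}  Σf=1+4+25+100+625+2500=3255
d|51:{1,3,17,51}  Σf=1+9+289+2601=2900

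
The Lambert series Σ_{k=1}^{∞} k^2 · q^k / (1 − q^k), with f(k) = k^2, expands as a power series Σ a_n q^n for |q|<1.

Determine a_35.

a_35 = 1300

q^35  k|35↦f(k): 35:1225 7:49 5:25 1:1  a_35=1300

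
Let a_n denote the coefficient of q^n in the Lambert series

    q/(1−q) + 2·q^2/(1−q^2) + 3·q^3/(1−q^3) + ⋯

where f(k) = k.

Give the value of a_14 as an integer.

[q^14] f(14)=14,f(7)=7,f(2)=2,f(1)=1 ⇒ 24

a_14 = 24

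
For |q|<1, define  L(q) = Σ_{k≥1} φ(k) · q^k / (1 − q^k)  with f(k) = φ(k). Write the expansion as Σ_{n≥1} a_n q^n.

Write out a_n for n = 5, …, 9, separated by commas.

[q^5] φ(5)=4,φ(1)=1 ⇒ 5
q^6  k|6↦φ(k): 1:1 2:1 3:2 6:2  a_6=6
[q^7] φ(1)=1,φ(7)=6 ⇒ 7
q^8  k|8↦φ(k): 1:1 2:1 4:2 8:4  a_8=8
q^9  k|9↦φ(k): 1:1 3:2 9:6  a_9=9

5, 6, 7, 8, 9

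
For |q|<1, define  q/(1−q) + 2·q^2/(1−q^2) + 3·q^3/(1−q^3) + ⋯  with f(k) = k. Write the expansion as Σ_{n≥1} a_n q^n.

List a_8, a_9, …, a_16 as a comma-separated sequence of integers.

q^8  k|8↦f(k): 8:8 4:4 2:2 1:1  a_8=15
n=9: 1·9 3·3 9·1  f→[1+3+9]=13
n=10: 1·10 2·5 5·2 10·1  f→[1+2+5+10]=18
q^11  k|11↦f(k): 11:11 1:1  a_11=12
n=12: 12·1 6·2 4·3 3·4 2·6 1·12  f→[12+6+4+3+2+1]=28
[q^13] f(13)=13,f(1)=1 ⇒ 14
n=14: 1·14 2·7 7·2 14·1  f→[1+2+7+14]=24
n=15: 1·15 3·5 5·3 15·1  f→[1+3+5+15]=24
q^16  k|16↦f(k): 16:16 8:8 4:4 2:2 1:1  a_16=31

15, 13, 18, 12, 28, 14, 24, 24, 31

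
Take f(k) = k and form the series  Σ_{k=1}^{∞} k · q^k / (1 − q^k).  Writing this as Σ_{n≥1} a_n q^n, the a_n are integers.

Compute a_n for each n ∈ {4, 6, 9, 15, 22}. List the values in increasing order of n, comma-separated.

7, 12, 13, 24, 36

[q^4] f(4)=4,f(2)=2,f(1)=1 ⇒ 7
n=6: 1·6 2·3 3·2 6·1  f→[1+2+3+6]=12
n=9: 1·9 3·3 9·1  f→[1+3+9]=13
q^15  k|15↦f(k): 1:1 3:3 5:5 15:15  a_15=24
[q^22] f(22)=22,f(11)=11,f(2)=2,f(1)=1 ⇒ 36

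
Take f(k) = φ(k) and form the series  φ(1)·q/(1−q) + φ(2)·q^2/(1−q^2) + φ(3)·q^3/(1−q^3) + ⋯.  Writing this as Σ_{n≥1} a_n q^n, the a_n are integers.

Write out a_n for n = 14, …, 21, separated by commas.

q^14  k|14↦φ(k): 1:1 2:1 7:6 14:6  a_14=14
q^15  k|15↦φ(k): 15:8 5:4 3:2 1:1  a_15=15
[q^16] φ(1)=1,φ(2)=1,φ(4)=2,φ(8)=4,φ(16)=8 ⇒ 16
q^17  k|17↦φ(k): 1:1 17:16  a_17=17
q^18  k|18↦φ(k): 1:1 2:1 3:2 6:2 9:6 18:6  a_18=18
[q^19] φ(1)=1,φ(19)=18 ⇒ 19
q^20  k|20↦φ(k): 20:8 10:4 5:4 4:2 2:1 1:1  a_20=20
n=21: 1·21 3·7 7·3 21·1  φ→[1+2+6+12]=21

14, 15, 16, 17, 18, 19, 20, 21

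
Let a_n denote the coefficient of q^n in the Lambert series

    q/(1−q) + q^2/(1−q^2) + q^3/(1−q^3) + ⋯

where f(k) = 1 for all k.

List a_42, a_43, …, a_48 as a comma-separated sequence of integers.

8, 2, 6, 6, 4, 2, 10

[q^42] f(42)=1,f(21)=1,f(14)=1,f(7)=1,f(6)=1,f(3)=1,f(2)=1,f(1)=1 ⇒ 8
q^43  k|43↦f(k): 1:1 43:1  a_43=2
d|44:{1,2,4,11,22,44}  Σf=1+1+1+1+1+1=6
n=45: 45·1 15·3 9·5 5·9 3·15 1·45  f→[1+1+1+1+1+1]=6
n=46: 46·1 23·2 2·23 1·46  f→[1+1+1+1]=4
[q^47] f(47)=1,f(1)=1 ⇒ 2
q^48  k|48↦f(k): 1:1 2:1 3:1 4:1 6:1 8:1 12:1 16:1 24:1 48:1  a_48=10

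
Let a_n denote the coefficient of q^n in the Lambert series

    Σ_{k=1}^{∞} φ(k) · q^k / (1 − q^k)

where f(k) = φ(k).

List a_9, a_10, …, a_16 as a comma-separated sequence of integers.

d|9:{9,3,1}  Σφ=6+2+1=9
d|10:{1,2,5,10}  Σφ=1+1+4+4=10
[q^11] φ(11)=10,φ(1)=1 ⇒ 11
[q^12] φ(1)=1,φ(2)=1,φ(3)=2,φ(4)=2,φ(6)=2,φ(12)=4 ⇒ 12
[q^13] φ(1)=1,φ(13)=12 ⇒ 13
[q^14] φ(1)=1,φ(2)=1,φ(7)=6,φ(14)=6 ⇒ 14
n=15: 1·15 3·5 5·3 15·1  φ→[1+2+4+8]=15
q^16  k|16↦φ(k): 1:1 2:1 4:2 8:4 16:8  a_16=16

9, 10, 11, 12, 13, 14, 15, 16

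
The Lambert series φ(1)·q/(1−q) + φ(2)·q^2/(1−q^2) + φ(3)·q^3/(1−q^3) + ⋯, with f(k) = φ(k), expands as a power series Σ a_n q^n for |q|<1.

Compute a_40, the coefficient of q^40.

n=40: 40·1 20·2 10·4 8·5 5·8 4·10 2·20 1·40  φ→[16+8+4+4+4+2+1+1]=40

a_40 = 40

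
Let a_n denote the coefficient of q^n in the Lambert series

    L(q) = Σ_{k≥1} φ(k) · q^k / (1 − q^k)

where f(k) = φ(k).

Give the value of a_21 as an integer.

q^21  k|21↦φ(k): 21:12 7:6 3:2 1:1  a_21=21

a_21 = 21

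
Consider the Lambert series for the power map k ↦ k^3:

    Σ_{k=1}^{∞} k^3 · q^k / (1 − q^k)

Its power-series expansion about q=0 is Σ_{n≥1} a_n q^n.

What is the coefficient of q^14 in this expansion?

d|14:{14,7,2,1}  Σf=2744+343+8+1=3096

a_14 = 3096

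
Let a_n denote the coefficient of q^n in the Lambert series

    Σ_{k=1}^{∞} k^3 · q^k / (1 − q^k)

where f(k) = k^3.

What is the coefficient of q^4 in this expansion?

d|4:{4,2,1}  Σf=64+8+1=73

a_4 = 73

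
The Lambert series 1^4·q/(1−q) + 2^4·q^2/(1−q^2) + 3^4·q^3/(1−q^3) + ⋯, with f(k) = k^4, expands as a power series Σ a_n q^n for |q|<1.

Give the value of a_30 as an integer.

d|30:{30,15,10,6,5,3,2,1}  Σf=810000+50625+10000+1296+625+81+16+1=872644

a_30 = 872644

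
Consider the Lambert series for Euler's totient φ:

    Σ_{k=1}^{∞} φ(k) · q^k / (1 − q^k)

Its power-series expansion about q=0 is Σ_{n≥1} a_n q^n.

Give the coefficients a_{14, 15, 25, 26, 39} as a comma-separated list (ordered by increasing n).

n=14: 14·1 7·2 2·7 1·14  φ→[6+6+1+1]=14
d|15:{1,3,5,15}  Σφ=1+2+4+8=15
[q^25] φ(1)=1,φ(5)=4,φ(25)=20 ⇒ 25
q^26  k|26↦φ(k): 26:12 13:12 2:1 1:1  a_26=26
[q^39] φ(1)=1,φ(3)=2,φ(13)=12,φ(39)=24 ⇒ 39

14, 15, 25, 26, 39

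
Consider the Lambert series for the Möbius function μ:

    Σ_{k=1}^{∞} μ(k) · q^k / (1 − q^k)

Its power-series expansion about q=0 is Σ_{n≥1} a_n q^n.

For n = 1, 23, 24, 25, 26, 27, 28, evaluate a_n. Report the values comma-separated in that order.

1, 0, 0, 0, 0, 0, 0

q^1  k|1↦μ(k): 1:1  a_1=1
d|23:{1,23}  Σμ=1+(-1)=0
n=24: 24·1 12·2 8·3 6·4 4·6 3·8 2·12 1·24  μ→[0+0+0+1+0+(-1)+(-1)+1]=0
n=25: 25·1 5·5 1·25  μ→[0+(-1)+1]=0
q^26  k|26↦μ(k): 1:1 2:-1 13:-1 26:1  a_26=0
[q^27] μ(27)=0,μ(9)=0,μ(3)=-1,μ(1)=1 ⇒ 0
d|28:{1,2,4,7,14,28}  Σμ=1+(-1)+0+(-1)+1+0=0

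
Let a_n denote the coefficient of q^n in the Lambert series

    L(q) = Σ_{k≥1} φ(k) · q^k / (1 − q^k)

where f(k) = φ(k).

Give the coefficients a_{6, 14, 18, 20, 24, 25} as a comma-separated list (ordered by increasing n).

q^6  k|6↦φ(k): 1:1 2:1 3:2 6:2  a_6=6
d|14:{1,2,7,14}  Σφ=1+1+6+6=14
q^18  k|18↦φ(k): 1:1 2:1 3:2 6:2 9:6 18:6  a_18=18
n=20: 1·20 2·10 4·5 5·4 10·2 20·1  φ→[1+1+2+4+4+8]=20
n=24: 1·24 2·12 3·8 4·6 6·4 8·3 12·2 24·1  φ→[1+1+2+2+2+4+4+8]=24
n=25: 25·1 5·5 1·25  φ→[20+4+1]=25

6, 14, 18, 20, 24, 25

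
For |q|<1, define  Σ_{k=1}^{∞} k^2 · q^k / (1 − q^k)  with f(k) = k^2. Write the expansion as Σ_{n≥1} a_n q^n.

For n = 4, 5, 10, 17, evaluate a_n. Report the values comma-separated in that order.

21, 26, 130, 290

q^4  k|4↦f(k): 4:16 2:4 1:1  a_4=21
[q^5] f(1)=1,f(5)=25 ⇒ 26
n=10: 10·1 5·2 2·5 1·10  f→[100+25+4+1]=130
q^17  k|17↦f(k): 17:289 1:1  a_17=290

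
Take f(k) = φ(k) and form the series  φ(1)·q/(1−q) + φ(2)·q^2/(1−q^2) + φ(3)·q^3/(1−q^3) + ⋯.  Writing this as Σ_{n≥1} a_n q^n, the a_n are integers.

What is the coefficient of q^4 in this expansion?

q^4  k|4↦φ(k): 4:2 2:1 1:1  a_4=4

a_4 = 4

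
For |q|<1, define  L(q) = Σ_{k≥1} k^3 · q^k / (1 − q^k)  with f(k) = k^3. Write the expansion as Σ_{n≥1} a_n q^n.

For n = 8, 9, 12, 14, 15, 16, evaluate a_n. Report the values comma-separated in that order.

q^8  k|8↦f(k): 8:512 4:64 2:8 1:1  a_8=585
q^9  k|9↦f(k): 9:729 3:27 1:1  a_9=757
d|12:{12,6,4,3,2,1}  Σf=1728+216+64+27+8+1=2044
q^14  k|14↦f(k): 14:2744 7:343 2:8 1:1  a_14=3096
q^15  k|15↦f(k): 15:3375 5:125 3:27 1:1  a_15=3528
d|16:{16,8,4,2,1}  Σf=4096+512+64+8+1=4681

585, 757, 2044, 3096, 3528, 4681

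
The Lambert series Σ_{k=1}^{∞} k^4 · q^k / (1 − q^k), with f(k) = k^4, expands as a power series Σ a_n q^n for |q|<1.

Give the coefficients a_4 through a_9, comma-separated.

273, 626, 1394, 2402, 4369, 6643

n=4: 4·1 2·2 1·4  f→[256+16+1]=273
n=5: 1·5 5·1  f→[1+625]=626
d|6:{1,2,3,6}  Σf=1+16+81+1296=1394
d|7:{1,7}  Σf=1+2401=2402
n=8: 1·8 2·4 4·2 8·1  f→[1+16+256+4096]=4369
n=9: 1·9 3·3 9·1  f→[1+81+6561]=6643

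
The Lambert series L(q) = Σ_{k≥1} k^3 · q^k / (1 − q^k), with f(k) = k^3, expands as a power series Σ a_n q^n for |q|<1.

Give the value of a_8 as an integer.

a_8 = 585

q^8  k|8↦f(k): 1:1 2:8 4:64 8:512  a_8=585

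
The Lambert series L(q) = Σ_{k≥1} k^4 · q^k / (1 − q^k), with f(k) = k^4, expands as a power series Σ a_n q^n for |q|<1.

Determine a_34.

[q^34] f(1)=1,f(2)=16,f(17)=83521,f(34)=1336336 ⇒ 1419874

a_34 = 1419874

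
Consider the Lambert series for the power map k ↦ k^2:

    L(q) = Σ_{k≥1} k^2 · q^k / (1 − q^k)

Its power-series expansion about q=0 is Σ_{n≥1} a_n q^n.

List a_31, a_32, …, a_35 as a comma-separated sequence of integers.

q^31  k|31↦f(k): 31:961 1:1  a_31=962
q^32  k|32↦f(k): 32:1024 16:256 8:64 4:16 2:4 1:1  a_32=1365
d|33:{33,11,3,1}  Σf=1089+121+9+1=1220
q^34  k|34↦f(k): 34:1156 17:289 2:4 1:1  a_34=1450
d|35:{35,7,5,1}  Σf=1225+49+25+1=1300

962, 1365, 1220, 1450, 1300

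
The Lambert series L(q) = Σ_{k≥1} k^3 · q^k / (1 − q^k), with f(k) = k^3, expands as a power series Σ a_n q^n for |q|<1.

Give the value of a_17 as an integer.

a_17 = 4914

d|17:{1,17}  Σf=1+4913=4914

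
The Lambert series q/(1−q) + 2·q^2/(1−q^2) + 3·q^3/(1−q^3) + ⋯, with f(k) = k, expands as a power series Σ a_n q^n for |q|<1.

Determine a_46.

[q^46] f(1)=1,f(2)=2,f(23)=23,f(46)=46 ⇒ 72

a_46 = 72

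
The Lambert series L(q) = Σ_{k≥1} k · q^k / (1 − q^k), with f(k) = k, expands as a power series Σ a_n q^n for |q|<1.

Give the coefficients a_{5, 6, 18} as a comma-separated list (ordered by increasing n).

6, 12, 39

[q^5] f(5)=5,f(1)=1 ⇒ 6
q^6  k|6↦f(k): 1:1 2:2 3:3 6:6  a_6=12
q^18  k|18↦f(k): 18:18 9:9 6:6 3:3 2:2 1:1  a_18=39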